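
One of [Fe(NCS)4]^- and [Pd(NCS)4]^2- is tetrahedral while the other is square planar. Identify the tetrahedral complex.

For [Fe(NCS)4]^-: Summing ligand charges against the −1 overall charge gives an oxidation state of +3 for iron. Fe sits in group 8, so the d-electron count is 8 − 3 = 5. A high-spin d⁵ ion has zero CFSE in either geometry, so four ligands adopt the sterically favoured tetrahedral geometry. → tetrahedral.
For [Pd(NCS)4]^2-: Ligand charges: each isothiocyanate is −1. With an overall charge of −2 the palladium centre must be in the +2 oxidation state. Pd sits in group 10, so the d-electron count is 10 − 2 = 8. A 4d d⁸ ion has a large crystal-field splitting; square planar leaves the high-energy d_{x²−y²} orbital empty and maximises CFSE. → square planar.

[Fe(NCS)4]^-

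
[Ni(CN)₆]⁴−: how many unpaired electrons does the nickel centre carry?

Each cyanide is −1; balancing the −4 overall charge requires Ni(II).
Group 10 minus oxidation state 2 gives a d⁸ configuration.
In an octahedral field the d⁸ configuration is t₂g⁶e_g² (only one arrangement possible), giving 2 unpaired electrons.

2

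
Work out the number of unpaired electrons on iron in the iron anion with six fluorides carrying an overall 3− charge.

Ligand charges: each fluoride is −1. With an overall charge of −3 the iron centre must be in the +3 oxidation state.
Fe sits in group 8, so the d-electron count is 8 − 3 = 5.
The spin state decides the count: Fluoride is a weak-field ligand for a first-row metal, so the complex is high-spin.
An octahedral high-spin d⁵ ion is t₂g³e_g², giving 5 unpaired electrons.

5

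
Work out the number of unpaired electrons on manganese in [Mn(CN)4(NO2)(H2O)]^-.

3

Ligand charges: each cyanide is −1; each nitro (N-bound nitrite) is −1; water is neutral. With an overall charge of −1 the manganese centre must be in the +4 oxidation state.
Mn sits in group 7, so the d-electron count is 7 − 4 = 3.
In an octahedral field the d³ configuration is t₂g³e_g⁰ (only one arrangement possible), giving 3 unpaired electrons.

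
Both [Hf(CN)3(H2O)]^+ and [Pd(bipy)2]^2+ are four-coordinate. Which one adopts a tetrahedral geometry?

For [Hf(CN)3(H2O)]^+: Ligand charges: each cyanide is −1; water is neutral. With an overall charge of +1 the hafnium centre must be in the +4 oxidation state. Hf sits in group 4, so the d-electron count is 4 − 4 = 0. A d⁰ ion has no crystal-field stabilisation preference between square planar and tetrahedral, so four ligands adopt the sterically favoured tetrahedral geometry. → tetrahedral.
For [Pd(bipy)2]^2+: 2,2′-bipyridine is neutral; balancing the +2 overall charge requires Pd(II). Palladium is a group-10 element; Pd(II) is therefore d⁸. A 4d d⁸ ion has a large crystal-field splitting; square planar leaves the high-energy d_{x²−y²} orbital empty and maximises CFSE. → square planar.

[Hf(CN)3(H2O)]^+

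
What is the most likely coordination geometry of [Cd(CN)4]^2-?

tetrahedral

Ligand charges: each cyanide is −1. With an overall charge of −2 the cadmium centre must be in the +2 oxidation state.
Cd sits in group 12, so the d-electron count is 12 − 2 = 10.
With 4 monodentate ligands the coordination number is 4.
A d¹⁰ ion has no crystal-field stabilisation preference between square planar and tetrahedral, so four ligands adopt the sterically favoured tetrahedral geometry.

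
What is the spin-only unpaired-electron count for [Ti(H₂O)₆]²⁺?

2

Ligand charges: water is neutral. With an overall charge of +2 the titanium centre must be in the +2 oxidation state.
Titanium is a group-4 element; Ti(II) is therefore d².
In an octahedral field the d² configuration is t₂g²e_g⁰ (only one arrangement possible), giving 2 unpaired electrons.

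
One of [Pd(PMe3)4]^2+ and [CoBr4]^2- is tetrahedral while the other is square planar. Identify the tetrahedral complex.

[CoBr4]^2-

For [Pd(PMe3)4]^2+: Summing ligand charges against the +2 overall charge gives an oxidation state of +2 for palladium. Group 10 minus oxidation state 2 gives a d⁸ configuration. A 4d d⁸ ion has a large crystal-field splitting; square planar leaves the high-energy d_{x²−y²} orbital empty and maximises CFSE. → square planar.
For [CoBr4]^2-: Ligand charges: each bromide is −1. With an overall charge of −2 the cobalt centre must be in the +2 oxidation state. Group 9 minus oxidation state 2 gives a d⁷ configuration. For a high-spin 3d d⁷ ion with weak-field ligands the small Δₜ gives little square-planar CFSE advantage, so four ligands adopt the sterically favoured tetrahedral geometry. → tetrahedral.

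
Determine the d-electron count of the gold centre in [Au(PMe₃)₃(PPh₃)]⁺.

d10

Trimethylphosphine is neutral; triphenylphosphine is neutral; balancing the +1 overall charge requires Au(I).
Gold is a group-11 element; Au(I) is therefore d¹⁰.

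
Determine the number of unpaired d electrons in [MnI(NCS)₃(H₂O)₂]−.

Ligand charges: each iodide is −1; each isothiocyanate is −1; water is neutral. With an overall charge of −1 the manganese centre must be in the +3 oxidation state.
Mn sits in group 7, so the d-electron count is 7 − 3 = 4.
The spin state decides the count: Iodide and isothiocyanate are weak-field ligands for a first-row metal, so the complex is high-spin.
An octahedral high-spin d⁴ ion is t₂g³e_g¹, giving 4 unpaired electrons.

4 unpaired electrons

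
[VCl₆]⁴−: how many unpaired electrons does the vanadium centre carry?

3

Summing ligand charges against the −4 overall charge gives an oxidation state of +2 for vanadium.
Group 5 minus oxidation state 2 gives a d³ configuration.
In an octahedral field the d³ configuration is t₂g³e_g⁰ (only one arrangement possible), giving 3 unpaired electrons.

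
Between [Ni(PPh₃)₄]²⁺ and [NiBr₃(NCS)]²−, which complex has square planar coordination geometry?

[Ni(PPh₃)₄]²⁺

For [Ni(PPh₃)₄]²⁺: Ligand charges: triphenylphosphine is neutral. With an overall charge of +2 the nickel centre must be in the +2 oxidation state. Group 10 minus oxidation state 2 gives a d⁸ configuration. Triphenylphosphine is a strong-field ligand (high in the spectrochemical series). A 3d d⁸ ion with strong-field ligands gains enough CFSE to favour square planar over tetrahedral. → square planar.
For [NiBr₃(NCS)]²−: Ligand charges: each bromide is −1; each isothiocyanate is −1. With an overall charge of −2 the nickel centre must be in the +2 oxidation state. Ni sits in group 10, so the d-electron count is 10 − 2 = 8. Bromide and isothiocyanate are weak-field ligands. With weak-field ligands the CFSE gain from square planar is small, so a 3d d⁸ ion takes the sterically preferred tetrahedral geometry. → tetrahedral.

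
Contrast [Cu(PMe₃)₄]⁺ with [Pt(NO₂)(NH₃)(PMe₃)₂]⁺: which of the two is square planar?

For [Cu(PMe₃)₄]⁺: Summing ligand charges against the +1 overall charge gives an oxidation state of +1 for copper. Copper is a group-11 element; Cu(I) is therefore d¹⁰. A d¹⁰ ion has no crystal-field stabilisation preference between square planar and tetrahedral, so four ligands adopt the sterically favoured tetrahedral geometry. → tetrahedral.
For [Pt(NO₂)(NH₃)(PMe₃)₂]⁺: Each nitro (N-bound nitrite) is −1; ammonia is neutral; trimethylphosphine is neutral; balancing the +1 overall charge requires Pt(II). Platinum is a group-10 element; Pt(II) is therefore d⁸. A 5d d⁸ ion has a large crystal-field splitting; square planar leaves the high-energy d_{x²−y²} orbital empty and maximises CFSE. → square planar.

[Pt(NO₂)(NH₃)(PMe₃)₂]⁺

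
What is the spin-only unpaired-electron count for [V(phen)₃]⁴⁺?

1 unpaired electron

1,10-phenanthroline is neutral; balancing the +4 overall charge requires V(IV).
Group 5 minus oxidation state 4 gives a d¹ configuration.
Counting donor atoms: 3×1,10-phenanthroline (bidentate) → 6 donors. Coordination number = 6.
In an octahedral field the d¹ configuration is t₂g¹e_g⁰ (only one arrangement possible), giving 1 unpaired electron.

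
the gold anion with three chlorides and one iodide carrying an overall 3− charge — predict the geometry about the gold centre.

Summing ligand charges against the −3 overall charge gives an oxidation state of +1 for gold.
Gold is a group-11 element; Au(I) is therefore d¹⁰.
With 4 monodentate ligands the coordination number is 4.
A d¹⁰ ion has no crystal-field stabilisation preference between square planar and tetrahedral, so four ligands adopt the sterically favoured tetrahedral geometry.

tetrahedral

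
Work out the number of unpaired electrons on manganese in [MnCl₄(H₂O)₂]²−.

Each chloride is −1; water is neutral; balancing the −2 overall charge requires Mn(II).
Mn sits in group 7, so the d-electron count is 7 − 2 = 5.
The spin state decides the count: Chloride is a weak-field ligand for a first-row metal, so the complex is high-spin.
An octahedral high-spin d⁵ ion is t₂g³e_g², giving 5 unpaired electrons.

5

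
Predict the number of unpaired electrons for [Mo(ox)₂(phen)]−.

3

Each oxalate is −2; 1,10-phenanthroline is neutral; balancing the −1 overall charge requires Mo(III).
Group 6 minus oxidation state 3 gives a d³ configuration.
Counting donor atoms: 2×oxalate (bidentate) → 4 donors; 1×1,10-phenanthroline (bidentate) → 2 donors. Coordination number = 6.
In an octahedral field the d³ configuration is t₂g³e_g⁰ (only one arrangement possible), giving 3 unpaired electrons.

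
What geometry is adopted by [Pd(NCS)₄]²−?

Summing ligand charges against the −2 overall charge gives an oxidation state of +2 for palladium.
Palladium is a group-10 element; Pd(II) is therefore d⁸.
Coordination number: 4.
A 4d d⁸ ion has a large crystal-field splitting; square planar leaves the high-energy d_{x²−y²} orbital empty and maximises CFSE.

square planar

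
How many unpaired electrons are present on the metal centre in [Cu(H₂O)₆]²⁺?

1

Ligand charges: water is neutral. With an overall charge of +2 the copper centre must be in the +2 oxidation state.
Copper is a group-11 element; Cu(II) is therefore d⁹.
In an octahedral field the d⁹ configuration is t₂g⁶e_g³ (only one arrangement possible), giving 1 unpaired electron.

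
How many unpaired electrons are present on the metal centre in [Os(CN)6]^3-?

1 unpaired electron

Summing ligand charges against the −3 overall charge gives an oxidation state of +3 for osmium.
Os sits in group 8, so the d-electron count is 8 − 3 = 5.
The spin state decides the count: a 5d ion has a large Δₒ and is invariably low-spin.
An octahedral low-spin d⁵ ion is t₂g⁵e_g⁰, giving 1 unpaired electron.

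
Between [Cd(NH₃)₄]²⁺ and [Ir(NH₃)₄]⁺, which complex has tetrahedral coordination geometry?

For [Cd(NH₃)₄]²⁺: Ligand charges: ammonia is neutral. With an overall charge of +2 the cadmium centre must be in the +2 oxidation state. Cadmium is a group-12 element; Cd(II) is therefore d¹⁰. A d¹⁰ ion has no crystal-field stabilisation preference between square planar and tetrahedral, so four ligands adopt the sterically favoured tetrahedral geometry. → tetrahedral.
For [Ir(NH₃)₄]⁺: Summing ligand charges against the +1 overall charge gives an oxidation state of +1 for iridium. Ir sits in group 9, so the d-electron count is 9 − 1 = 8. A 5d d⁸ ion has a large crystal-field splitting; square planar leaves the high-energy d_{x²−y²} orbital empty and maximises CFSE. → square planar.

[Cd(NH₃)₄]²⁺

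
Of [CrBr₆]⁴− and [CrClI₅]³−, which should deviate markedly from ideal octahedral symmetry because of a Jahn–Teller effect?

[CrBr₆]⁴−: Ligand charges: each bromide is −1. With an overall charge of −4 the chromium centre must be in the +2 oxidation state. Group 6 minus oxidation state 2 gives a d⁴ configuration. Bromide is a weak-field ligand for a first-row metal, so the complex is high-spin. The t₂g³e_g¹ (high-spin) configuration has an unevenly filled e_g set; the Jahn–Teller theorem predicts a tetragonal distortion (typically axial elongation) to lift the degeneracy.
[CrClI₅]³−: Summing ligand charges against the −3 overall charge gives an oxidation state of +3 for chromium. Group 6 minus oxidation state 3 gives a d³ configuration. The d³ configuration leaves the e_g set evenly filled (or empty) — no strong Jahn–Teller driving force.

[CrBr₆]⁴−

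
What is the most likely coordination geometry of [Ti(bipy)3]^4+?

Ligand charges: 2,2′-bipyridine is neutral. With an overall charge of +4 the titanium centre must be in the +4 oxidation state.
Ti sits in group 4, so the d-electron count is 4 − 4 = 0.
Counting donor atoms: 3×2,2′-bipyridine (bidentate) → 6 donors. Coordination number = 6.
Six donors around a single metal centre give an octahedral coordination sphere.

octahedral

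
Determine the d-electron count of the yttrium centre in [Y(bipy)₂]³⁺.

2,2′-bipyridine is neutral; balancing the +3 overall charge requires Y(III).
Y sits in group 3, so the d-electron count is 3 − 3 = 0.

d0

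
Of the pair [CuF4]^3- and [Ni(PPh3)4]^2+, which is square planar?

For [CuF4]^3-: Each fluoride is −1; balancing the −3 overall charge requires Cu(I). Group 11 minus oxidation state 1 gives a d¹⁰ configuration. A d¹⁰ ion has no crystal-field stabilisation preference between square planar and tetrahedral, so four ligands adopt the sterically favoured tetrahedral geometry. → tetrahedral.
For [Ni(PPh3)4]^2+: Summing ligand charges against the +2 overall charge gives an oxidation state of +2 for nickel. Group 10 minus oxidation state 2 gives a d⁸ configuration. Triphenylphosphine is a strong-field ligand (high in the spectrochemical series). A 3d d⁸ ion with strong-field ligands gains enough CFSE to favour square planar over tetrahedral. → square planar.

[Ni(PPh3)4]^2+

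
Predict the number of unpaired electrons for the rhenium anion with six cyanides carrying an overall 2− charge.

3 unpaired electrons

Summing ligand charges against the −2 overall charge gives an oxidation state of +4 for rhenium.
Re sits in group 7, so the d-electron count is 7 − 4 = 3.
In an octahedral field the d³ configuration is t₂g³e_g⁰ (only one arrangement possible), giving 3 unpaired electrons.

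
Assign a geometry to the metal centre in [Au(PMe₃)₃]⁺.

trigonal planar

Summing ligand charges against the +1 overall charge gives an oxidation state of +1 for gold.
Group 11 minus oxidation state 1 gives a d¹⁰ configuration.
Coordination number: 3.
Three ligands around a d¹⁰ centre minimise repulsion in a trigonal-planar arrangement.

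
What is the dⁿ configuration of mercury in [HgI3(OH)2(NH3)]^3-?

d¹⁰

Each iodide is −1; each hydroxide is −1; ammonia is neutral; balancing the −3 overall charge requires Hg(II).
Hg sits in group 12, so the d-electron count is 12 − 2 = 10.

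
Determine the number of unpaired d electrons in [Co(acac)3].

Each acetylacetonate is −1; balancing the 0 overall charge requires Co(III).
Group 9 minus oxidation state 3 gives a d⁶ configuration.
Counting donor atoms: 3×acetylacetonate (bidentate) → 6 donors. Coordination number = 6.
The spin state decides the count: Co(III) has an exceptionally large octahedral splitting and is low-spin with essentially every ligand except fluoride.
An octahedral low-spin d⁶ ion is t₂g⁶e_g⁰, giving 0 unpaired electrons.

0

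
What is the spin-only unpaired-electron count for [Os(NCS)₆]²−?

2

Summing ligand charges against the −2 overall charge gives an oxidation state of +4 for osmium.
Group 8 minus oxidation state 4 gives a d⁴ configuration.
The spin state decides the count: a 5d ion has a large Δₒ and is invariably low-spin.
An octahedral low-spin d⁴ ion is t₂g⁴e_g⁰, giving 2 unpaired electrons.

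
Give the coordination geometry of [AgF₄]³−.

tetrahedral

Each fluoride is −1; balancing the −3 overall charge requires Ag(I).
Group 11 minus oxidation state 1 gives a d¹⁰ configuration.
With 4 monodentate ligands the coordination number is 4.
A d¹⁰ ion has no crystal-field stabilisation preference between square planar and tetrahedral, so four ligands adopt the sterically favoured tetrahedral geometry.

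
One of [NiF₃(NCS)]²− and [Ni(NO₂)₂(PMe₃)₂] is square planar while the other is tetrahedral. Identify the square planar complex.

[Ni(NO₂)₂(PMe₃)₂]

For [NiF₃(NCS)]²−: Each fluoride is −1; each isothiocyanate is −1; balancing the −2 overall charge requires Ni(II). Ni sits in group 10, so the d-electron count is 10 − 2 = 8. Fluoride and isothiocyanate are weak-field ligands. With weak-field ligands the CFSE gain from square planar is small, so a 3d d⁸ ion takes the sterically preferred tetrahedral geometry. → tetrahedral.
For [Ni(NO₂)₂(PMe₃)₂]: Summing ligand charges against the 0 overall charge gives an oxidation state of +2 for nickel. Ni sits in group 10, so the d-electron count is 10 − 2 = 8. Nitro (N-bound nitrite) and trimethylphosphine are strong-field ligands (high in the spectrochemical series). A 3d d⁸ ion with strong-field ligands gains enough CFSE to favour square planar over tetrahedral. → square planar.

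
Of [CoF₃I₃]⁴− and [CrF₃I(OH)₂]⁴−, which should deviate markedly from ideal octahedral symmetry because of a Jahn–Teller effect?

[CrF₃I(OH)₂]⁴−

[CoF₃I₃]⁴−: Ligand charges: each fluoride is −1; each iodide is −1. With an overall charge of −4 the cobalt centre must be in the +2 oxidation state. Group 9 minus oxidation state 2 gives a d⁷ configuration. Fluoride and iodide are weak-field ligands for a first-row metal, so the complex is high-spin. The d⁷ configuration leaves the e_g set evenly filled (or empty) — no strong Jahn–Teller driving force.
[CrF₃I(OH)₂]⁴−: Each fluoride is −1; each iodide is −1; each hydroxide is −1; balancing the −4 overall charge requires Cr(II). Cr sits in group 6, so the d-electron count is 6 − 2 = 4. Fluoride, hydroxide, and iodide are weak-field ligands for a first-row metal, so the complex is high-spin. The t₂g³e_g¹ (high-spin) configuration has an unevenly filled e_g set; the Jahn–Teller theorem predicts a tetragonal distortion (typically axial elongation) to lift the degeneracy.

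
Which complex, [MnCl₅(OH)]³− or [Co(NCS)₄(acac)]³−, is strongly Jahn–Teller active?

[MnCl₅(OH)]³−

[MnCl₅(OH)]³−: Each chloride is −1; each hydroxide is −1; balancing the −3 overall charge requires Mn(III). Group 7 minus oxidation state 3 gives a d⁴ configuration. Chloride and hydroxide are weak-field ligands for a first-row metal, so the complex is high-spin. The t₂g³e_g¹ (high-spin) configuration has an unevenly filled e_g set; the Jahn–Teller theorem predicts a tetragonal distortion (typically axial elongation) to lift the degeneracy.
[Co(NCS)₄(acac)]³−: Ligand charges: each isothiocyanate is −1; each acetylacetonate is −1. With an overall charge of −3 the cobalt centre must be in the +2 oxidation state. Group 9 minus oxidation state 2 gives a d⁷ configuration. Acetylacetonate and isothiocyanate are weak-field ligands for a first-row metal, so the complex is high-spin. The d⁷ configuration leaves the e_g set evenly filled (or empty) — no strong Jahn–Teller driving force.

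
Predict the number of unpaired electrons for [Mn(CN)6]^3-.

2 unpaired electrons

Ligand charges: each cyanide is −1. With an overall charge of −3 the manganese centre must be in the +3 oxidation state.
Group 7 minus oxidation state 3 gives a d⁴ configuration.
The spin state decides the count: Cyanide is a strong-field ligand (high in the spectrochemical series) for a first-row metal, so the complex is low-spin.
An octahedral low-spin d⁴ ion is t₂g⁴e_g⁰, giving 2 unpaired electrons.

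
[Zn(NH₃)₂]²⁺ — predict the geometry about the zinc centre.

Ammonia is neutral; balancing the +2 overall charge requires Zn(II).
Zinc is a group-12 element; Zn(II) is therefore d¹⁰.
Coordination number: 2.
A d¹⁰ ion with only two ligands adopts a linear arrangement (sp hybridisation; no CFSE preference).

linear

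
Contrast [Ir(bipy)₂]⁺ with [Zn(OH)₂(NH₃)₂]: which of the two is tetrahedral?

[Zn(OH)₂(NH₃)₂]

For [Ir(bipy)₂]⁺: 2,2′-bipyridine is neutral; balancing the +1 overall charge requires Ir(I). Iridium is a group-9 element; Ir(I) is therefore d⁸. A 5d d⁸ ion has a large crystal-field splitting; square planar leaves the high-energy d_{x²−y²} orbital empty and maximises CFSE. → square planar.
For [Zn(OH)₂(NH₃)₂]: Each hydroxide is −1; ammonia is neutral; balancing the 0 overall charge requires Zn(II). Zn sits in group 12, so the d-electron count is 12 − 2 = 10. A d¹⁰ ion has no crystal-field stabilisation preference between square planar and tetrahedral, so four ligands adopt the sterically favoured tetrahedral geometry. → tetrahedral.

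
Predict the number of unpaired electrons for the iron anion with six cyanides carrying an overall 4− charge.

0

Summing ligand charges against the −4 overall charge gives an oxidation state of +2 for iron.
Group 8 minus oxidation state 2 gives a d⁶ configuration.
The spin state decides the count: Cyanide is a strong-field ligand (high in the spectrochemical series) for a first-row metal, so the complex is low-spin.
An octahedral low-spin d⁶ ion is t₂g⁶e_g⁰, giving 0 unpaired electrons.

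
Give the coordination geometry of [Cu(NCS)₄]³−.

tetrahedral

Summing ligand charges against the −3 overall charge gives an oxidation state of +1 for copper.
Group 11 minus oxidation state 1 gives a d¹⁰ configuration.
Coordination number: 4.
A d¹⁰ ion has no crystal-field stabilisation preference between square planar and tetrahedral, so four ligands adopt the sterically favoured tetrahedral geometry.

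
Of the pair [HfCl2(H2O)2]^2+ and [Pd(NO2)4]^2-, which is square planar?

[Pd(NO2)4]^2-

For [HfCl2(H2O)2]^2+: Ligand charges: each chloride is −1; water is neutral. With an overall charge of +2 the hafnium centre must be in the +4 oxidation state. Hafnium is a group-4 element; Hf(IV) is therefore d⁰. A d⁰ ion has no crystal-field stabilisation preference between square planar and tetrahedral, so four ligands adopt the sterically favoured tetrahedral geometry. → tetrahedral.
For [Pd(NO2)4]^2-: Each nitro (N-bound nitrite) is −1; balancing the −2 overall charge requires Pd(II). Group 10 minus oxidation state 2 gives a d⁸ configuration. A 4d d⁸ ion has a large crystal-field splitting; square planar leaves the high-energy d_{x²−y²} orbital empty and maximises CFSE. → square planar.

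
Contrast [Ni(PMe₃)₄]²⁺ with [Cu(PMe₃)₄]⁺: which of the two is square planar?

For [Ni(PMe₃)₄]²⁺: Trimethylphosphine is neutral; balancing the +2 overall charge requires Ni(II). Ni sits in group 10, so the d-electron count is 10 − 2 = 8. Trimethylphosphine is a strong-field ligand (high in the spectrochemical series). A 3d d⁸ ion with strong-field ligands gains enough CFSE to favour square planar over tetrahedral. → square planar.
For [Cu(PMe₃)₄]⁺: Ligand charges: trimethylphosphine is neutral. With an overall charge of +1 the copper centre must be in the +1 oxidation state. Copper is a group-11 element; Cu(I) is therefore d¹⁰. A d¹⁰ ion has no crystal-field stabilisation preference between square planar and tetrahedral, so four ligands adopt the sterically favoured tetrahedral geometry. → tetrahedral.

[Ni(PMe₃)₄]²⁺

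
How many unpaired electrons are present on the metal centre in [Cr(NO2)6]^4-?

2

Ligand charges: each nitro (N-bound nitrite) is −1. With an overall charge of −4 the chromium centre must be in the +2 oxidation state.
Chromium is a group-6 element; Cr(II) is therefore d⁴.
The spin state decides the count: Nitro (N-bound nitrite) is a strong-field ligand (high in the spectrochemical series) for a first-row metal, so the complex is low-spin.
An octahedral low-spin d⁴ ion is t₂g⁴e_g⁰, giving 2 unpaired electrons.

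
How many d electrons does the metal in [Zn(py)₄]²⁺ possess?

d10

Pyridine is neutral; balancing the +2 overall charge requires Zn(II).
Group 12 minus oxidation state 2 gives a d¹⁰ configuration.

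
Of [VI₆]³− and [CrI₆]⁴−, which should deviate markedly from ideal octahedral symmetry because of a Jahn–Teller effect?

[VI₆]³−: Summing ligand charges against the −3 overall charge gives an oxidation state of +3 for vanadium. Vanadium is a group-5 element; V(III) is therefore d². The d² configuration leaves the e_g set evenly filled (or empty) — no strong Jahn–Teller driving force.
[CrI₆]⁴−: Ligand charges: each iodide is −1. With an overall charge of −4 the chromium centre must be in the +2 oxidation state. Group 6 minus oxidation state 2 gives a d⁴ configuration. Iodide is a weak-field ligand for a first-row metal, so the complex is high-spin. The t₂g³e_g¹ (high-spin) configuration has an unevenly filled e_g set; the Jahn–Teller theorem predicts a tetragonal distortion (typically axial elongation) to lift the degeneracy.

[CrI₆]⁴−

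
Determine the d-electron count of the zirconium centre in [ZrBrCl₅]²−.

d0

Ligand charges: each bromide is −1; each chloride is −1. With an overall charge of −2 the zirconium centre must be in the +4 oxidation state.
Zr sits in group 4, so the d-electron count is 4 − 4 = 0.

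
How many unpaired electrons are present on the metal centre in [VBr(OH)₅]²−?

1

Each bromide is −1; each hydroxide is −1; balancing the −2 overall charge requires V(IV).
Group 5 minus oxidation state 4 gives a d¹ configuration.
In an octahedral field the d¹ configuration is t₂g¹e_g⁰ (only one arrangement possible), giving 1 unpaired electron.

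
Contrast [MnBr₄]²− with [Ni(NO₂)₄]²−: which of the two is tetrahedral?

For [MnBr₄]²−: Summing ligand charges against the −2 overall charge gives an oxidation state of +2 for manganese. Manganese is a group-7 element; Mn(II) is therefore d⁵. A high-spin d⁵ ion has zero CFSE in either geometry, so four ligands adopt the sterically favoured tetrahedral geometry. → tetrahedral.
For [Ni(NO₂)₄]²−: Summing ligand charges against the −2 overall charge gives an oxidation state of +2 for nickel. Nickel is a group-10 element; Ni(II) is therefore d⁸. Nitro (N-bound nitrite) is a strong-field ligand (high in the spectrochemical series). A 3d d⁸ ion with strong-field ligands gains enough CFSE to favour square planar over tetrahedral. → square planar.

[MnBr₄]²−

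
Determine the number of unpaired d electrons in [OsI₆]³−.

Each iodide is −1; balancing the −3 overall charge requires Os(III).
Osmium is a group-8 element; Os(III) is therefore d⁵.
The spin state decides the count: a 5d ion has a large Δₒ and is invariably low-spin.
An octahedral low-spin d⁵ ion is t₂g⁵e_g⁰, giving 1 unpaired electron.

1 unpaired electron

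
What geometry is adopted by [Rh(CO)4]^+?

Carbonyl is neutral; balancing the +1 overall charge requires Rh(I).
Rhodium is a group-9 element; Rh(I) is therefore d⁸.
Coordination number: 4.
A 4d d⁸ ion has a large crystal-field splitting; square planar leaves the high-energy d_{x²−y²} orbital empty and maximises CFSE.

square planar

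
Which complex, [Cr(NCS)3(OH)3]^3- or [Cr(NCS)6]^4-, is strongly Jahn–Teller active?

[Cr(NCS)3(OH)3]^3-: Ligand charges: each isothiocyanate is −1; each hydroxide is −1. With an overall charge of −3 the chromium centre must be in the +3 oxidation state. Cr sits in group 6, so the d-electron count is 6 − 3 = 3. The d³ configuration leaves the e_g set evenly filled (or empty) — no strong Jahn–Teller driving force.
[Cr(NCS)6]^4-: Summing ligand charges against the −4 overall charge gives an oxidation state of +2 for chromium. Chromium is a group-6 element; Cr(II) is therefore d⁴. Isothiocyanate is a weak-field ligand for a first-row metal, so the complex is high-spin. The t₂g³e_g¹ (high-spin) configuration has an unevenly filled e_g set; the Jahn–Teller theorem predicts a tetragonal distortion (typically axial elongation) to lift the degeneracy.

[Cr(NCS)6]^4-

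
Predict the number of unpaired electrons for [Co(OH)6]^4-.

3

Ligand charges: each hydroxide is −1. With an overall charge of −4 the cobalt centre must be in the +2 oxidation state.
Group 9 minus oxidation state 2 gives a d⁷ configuration.
The spin state decides the count: Hydroxide is a weak-field ligand for a first-row metal, so the complex is high-spin.
An octahedral high-spin d⁷ ion is t₂g⁵e_g², giving 3 unpaired electrons.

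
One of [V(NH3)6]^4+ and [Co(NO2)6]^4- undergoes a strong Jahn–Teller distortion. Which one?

[Co(NO2)6]^4-

[V(NH3)6]^4+: Ligand charges: ammonia is neutral. With an overall charge of +4 the vanadium centre must be in the +4 oxidation state. V sits in group 5, so the d-electron count is 5 − 4 = 1. The d¹ configuration leaves the e_g set evenly filled (or empty) — no strong Jahn–Teller driving force.
[Co(NO2)6]^4-: Summing ligand charges against the −4 overall charge gives an oxidation state of +2 for cobalt. Cobalt is a group-9 element; Co(II) is therefore d⁷. Nitro (N-bound nitrite) is a strong-field ligand (high in the spectrochemical series) for a first-row metal, so the complex is low-spin. The t₂g⁶e_g¹ (low-spin) configuration has an unevenly filled e_g set; the Jahn–Teller theorem predicts a tetragonal distortion (typically axial elongation) to lift the degeneracy.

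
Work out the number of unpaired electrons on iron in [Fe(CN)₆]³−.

1 unpaired electron

Ligand charges: each cyanide is −1. With an overall charge of −3 the iron centre must be in the +3 oxidation state.
Iron is a group-8 element; Fe(III) is therefore d⁵.
The spin state decides the count: Cyanide is a strong-field ligand (high in the spectrochemical series) for a first-row metal, so the complex is low-spin.
An octahedral low-spin d⁵ ion is t₂g⁵e_g⁰, giving 1 unpaired electron.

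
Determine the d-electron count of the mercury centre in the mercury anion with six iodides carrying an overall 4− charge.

d10

Summing ligand charges against the −4 overall charge gives an oxidation state of +2 for mercury.
Hg sits in group 12, so the d-electron count is 12 − 2 = 10.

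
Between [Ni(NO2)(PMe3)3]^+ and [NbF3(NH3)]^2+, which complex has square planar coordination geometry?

For [Ni(NO2)(PMe3)3]^+: Each nitro (N-bound nitrite) is −1; trimethylphosphine is neutral; balancing the +1 overall charge requires Ni(II). Ni sits in group 10, so the d-electron count is 10 − 2 = 8. Nitro (N-bound nitrite) and trimethylphosphine are strong-field ligands (high in the spectrochemical series). A 3d d⁸ ion with strong-field ligands gains enough CFSE to favour square planar over tetrahedral. → square planar.
For [NbF3(NH3)]^2+: Each fluoride is −1; ammonia is neutral; balancing the +2 overall charge requires Nb(V). Nb sits in group 5, so the d-electron count is 5 − 5 = 0. A d⁰ ion has no crystal-field stabilisation preference between square planar and tetrahedral, so four ligands adopt the sterically favoured tetrahedral geometry. → tetrahedral.

[Ni(NO2)(PMe3)3]^+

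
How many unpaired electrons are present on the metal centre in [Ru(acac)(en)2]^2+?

Ligand charges: each acetylacetonate is −1; ethylenediamine is neutral. With an overall charge of +2 the ruthenium centre must be in the +3 oxidation state.
Ru sits in group 8, so the d-electron count is 8 − 3 = 5.
Counting donor atoms: 1×acetylacetonate (bidentate) → 2 donors; 2×ethylenediamine (bidentate) → 4 donors. Coordination number = 6.
The spin state decides the count: a 4d ion has a large Δₒ and is invariably low-spin.
An octahedral low-spin d⁵ ion is t₂g⁵e_g⁰, giving 1 unpaired electron.

1 unpaired electron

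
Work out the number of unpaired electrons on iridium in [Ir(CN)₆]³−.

Each cyanide is −1; balancing the −3 overall charge requires Ir(III).
Ir sits in group 9, so the d-electron count is 9 − 3 = 6.
The spin state decides the count: a 5d ion has a large Δₒ and is invariably low-spin.
An octahedral low-spin d⁶ ion is t₂g⁶e_g⁰, giving 0 unpaired electrons.

0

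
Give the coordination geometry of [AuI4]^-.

square planar

Summing ligand charges against the −1 overall charge gives an oxidation state of +3 for gold.
Group 11 minus oxidation state 3 gives a d⁸ configuration.
With 4 monodentate ligands the coordination number is 4.
A 5d d⁸ ion has a large crystal-field splitting; square planar leaves the high-energy d_{x²−y²} orbital empty and maximises CFSE.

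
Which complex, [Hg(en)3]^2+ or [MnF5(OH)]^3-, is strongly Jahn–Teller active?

[MnF5(OH)]^3-

[Hg(en)3]^2+: Ligand charges: ethylenediamine is neutral. With an overall charge of +2 the mercury centre must be in the +2 oxidation state. Group 12 minus oxidation state 2 gives a d¹⁰ configuration. The d¹⁰ configuration leaves the e_g set evenly filled (or empty) — no strong Jahn–Teller driving force.
[MnF5(OH)]^3-: Ligand charges: each fluoride is −1; each hydroxide is −1. With an overall charge of −3 the manganese centre must be in the +3 oxidation state. Manganese is a group-7 element; Mn(III) is therefore d⁴. Fluoride and hydroxide are weak-field ligands for a first-row metal, so the complex is high-spin. The t₂g³e_g¹ (high-spin) configuration has an unevenly filled e_g set; the Jahn–Teller theorem predicts a tetragonal distortion (typically axial elongation) to lift the degeneracy.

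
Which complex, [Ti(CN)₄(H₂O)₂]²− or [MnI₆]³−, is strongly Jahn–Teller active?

[MnI₆]³−

[Ti(CN)₄(H₂O)₂]²−: Ligand charges: each cyanide is −1; water is neutral. With an overall charge of −2 the titanium centre must be in the +2 oxidation state. Group 4 minus oxidation state 2 gives a d² configuration. The d² configuration leaves the e_g set evenly filled (or empty) — no strong Jahn–Teller driving force.
[MnI₆]³−: Ligand charges: each iodide is −1. With an overall charge of −3 the manganese centre must be in the +3 oxidation state. Group 7 minus oxidation state 3 gives a d⁴ configuration. Iodide is a weak-field ligand for a first-row metal, so the complex is high-spin. The t₂g³e_g¹ (high-spin) configuration has an unevenly filled e_g set; the Jahn–Teller theorem predicts a tetragonal distortion (typically axial elongation) to lift the degeneracy.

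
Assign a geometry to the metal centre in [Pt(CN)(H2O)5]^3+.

Summing ligand charges against the +3 overall charge gives an oxidation state of +4 for platinum.
Platinum is a group-10 element; Pt(IV) is therefore d⁶.
Coordination number: 6.
Six donors around a single metal centre give an octahedral coordination sphere.

octahedral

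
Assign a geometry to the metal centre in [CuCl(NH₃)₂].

trigonal planar

Each chloride is −1; ammonia is neutral; balancing the 0 overall charge requires Cu(I).
Copper is a group-11 element; Cu(I) is therefore d¹⁰.
Coordination number: 3.
Three ligands around a d¹⁰ centre minimise repulsion in a trigonal-planar arrangement.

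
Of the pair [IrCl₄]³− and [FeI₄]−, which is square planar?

[IrCl₄]³−

For [IrCl₄]³−: Summing ligand charges against the −3 overall charge gives an oxidation state of +1 for iridium. Iridium is a group-9 element; Ir(I) is therefore d⁸. A 5d d⁸ ion has a large crystal-field splitting; square planar leaves the high-energy d_{x²−y²} orbital empty and maximises CFSE. → square planar.
For [FeI₄]−: Each iodide is −1; balancing the −1 overall charge requires Fe(III). Fe sits in group 8, so the d-electron count is 8 − 3 = 5. A high-spin d⁵ ion has zero CFSE in either geometry, so four ligands adopt the sterically favoured tetrahedral geometry. → tetrahedral.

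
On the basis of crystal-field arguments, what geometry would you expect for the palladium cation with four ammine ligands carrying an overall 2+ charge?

square planar

Ammonia is neutral; balancing the +2 overall charge requires Pd(II).
Group 10 minus oxidation state 2 gives a d⁸ configuration.
Coordination number: 4.
A 4d d⁸ ion has a large crystal-field splitting; square planar leaves the high-energy d_{x²−y²} orbital empty and maximises CFSE.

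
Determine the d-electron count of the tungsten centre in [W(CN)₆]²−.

d2

Summing ligand charges against the −2 overall charge gives an oxidation state of +4 for tungsten.
W sits in group 6, so the d-electron count is 6 − 4 = 2.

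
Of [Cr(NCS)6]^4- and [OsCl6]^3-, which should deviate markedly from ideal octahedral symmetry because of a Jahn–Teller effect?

[Cr(NCS)6]^4-

[Cr(NCS)6]^4-: Each isothiocyanate is −1; balancing the −4 overall charge requires Cr(II). Cr sits in group 6, so the d-electron count is 6 − 2 = 4. Isothiocyanate is a weak-field ligand for a first-row metal, so the complex is high-spin. The t₂g³e_g¹ (high-spin) configuration has an unevenly filled e_g set; the Jahn–Teller theorem predicts a tetragonal distortion (typically axial elongation) to lift the degeneracy.
[OsCl6]^3-: Ligand charges: each chloride is −1. With an overall charge of −3 the osmium centre must be in the +3 oxidation state. Group 8 minus oxidation state 3 gives a d⁵ configuration. A 5d ion has a large Δₒ and is invariably low-spin. The d⁵ configuration leaves the e_g set evenly filled (or empty) — no strong Jahn–Teller driving force.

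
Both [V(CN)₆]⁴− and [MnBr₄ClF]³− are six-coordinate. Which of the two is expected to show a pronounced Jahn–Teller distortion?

[MnBr₄ClF]³−

[V(CN)₆]⁴−: Ligand charges: each cyanide is −1. With an overall charge of −4 the vanadium centre must be in the +2 oxidation state. V sits in group 5, so the d-electron count is 5 − 2 = 3. The d³ configuration leaves the e_g set evenly filled (or empty) — no strong Jahn–Teller driving force.
[MnBr₄ClF]³−: Summing ligand charges against the −3 overall charge gives an oxidation state of +3 for manganese. Mn sits in group 7, so the d-electron count is 7 − 3 = 4. Bromide, chloride, and fluoride are weak-field ligands for a first-row metal, so the complex is high-spin. The t₂g³e_g¹ (high-spin) configuration has an unevenly filled e_g set; the Jahn–Teller theorem predicts a tetragonal distortion (typically axial elongation) to lift the degeneracy.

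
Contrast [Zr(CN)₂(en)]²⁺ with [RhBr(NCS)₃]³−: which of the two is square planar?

For [Zr(CN)₂(en)]²⁺: Each cyanide is −1; ethylenediamine is neutral; balancing the +2 overall charge requires Zr(IV). Zr sits in group 4, so the d-electron count is 4 − 4 = 0. A d⁰ ion has no crystal-field stabilisation preference between square planar and tetrahedral, so four ligands adopt the sterically favoured tetrahedral geometry. → tetrahedral.
For [RhBr(NCS)₃]³−: Ligand charges: each bromide is −1; each isothiocyanate is −1. With an overall charge of −3 the rhodium centre must be in the +1 oxidation state. Rh sits in group 9, so the d-electron count is 9 − 1 = 8. A 4d d⁸ ion has a large crystal-field splitting; square planar leaves the high-energy d_{x²−y²} orbital empty and maximises CFSE. → square planar.

[RhBr(NCS)₃]³−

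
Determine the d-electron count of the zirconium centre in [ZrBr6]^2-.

d⁰

Ligand charges: each bromide is −1. With an overall charge of −2 the zirconium centre must be in the +4 oxidation state.
Zirconium is a group-4 element; Zr(IV) is therefore d⁰.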